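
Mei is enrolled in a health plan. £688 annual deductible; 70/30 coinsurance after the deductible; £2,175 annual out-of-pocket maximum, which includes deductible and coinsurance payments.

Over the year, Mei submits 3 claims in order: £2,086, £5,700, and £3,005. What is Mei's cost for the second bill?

Bill 1, £2,086: deductible takes £688, £1,398 remains; patient's 30% is £419.40. Patient owes £1,107.40 (running OOP £1,107.40).
Bill 2, £5,700: deductible already satisfied, so patient's share is 30% × £5,700 = £1,710. OOP would hit £2,817.40 > £2,175, so the cap limits the patient to £2,175 − £1,107.40 = £1,067.60.

£1,067.60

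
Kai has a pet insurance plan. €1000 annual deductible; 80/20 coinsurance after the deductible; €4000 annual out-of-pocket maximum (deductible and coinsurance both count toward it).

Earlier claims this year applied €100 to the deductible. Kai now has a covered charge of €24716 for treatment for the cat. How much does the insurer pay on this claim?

Remaining deductible: €1000 − €100 = €900.
That leaves €24716 − €900 = €23816 for coinsurance.
Coinsurance: €23816 × 20% = €4763.20.
That puts the owner's cost at €900 + €4763.20 = €5663.20 before any cap.
Adding €5663.20 to the €100 already spent would give €5763.20, which exceeds the €4000 cap; the owner pays just €4000 − €100 = €3900.
Insurer pays the balance: €24716 − €3900 = €20816.

€20816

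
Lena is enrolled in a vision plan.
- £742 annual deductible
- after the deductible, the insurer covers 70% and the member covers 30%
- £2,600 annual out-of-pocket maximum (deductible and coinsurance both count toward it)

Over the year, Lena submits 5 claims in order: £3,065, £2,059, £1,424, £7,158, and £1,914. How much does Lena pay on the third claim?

Claim 1 — £3,065: £742 finishes the deductible; £2,323 goes to coinsurance; member's 30% is £696.90. Member owes £1,438.90 (running OOP £1,438.90).
Claim 2 — £2,059: deductible already satisfied, so member's share is 30% × £2,059 = £617.70. Cost to member: £617.70. OOP to date £2,056.60.
Claim 3 — £1,424: deductible met; 30% of £1,424 = £427.20. Member pays £427.20; OOP now £2,483.80.

£427.20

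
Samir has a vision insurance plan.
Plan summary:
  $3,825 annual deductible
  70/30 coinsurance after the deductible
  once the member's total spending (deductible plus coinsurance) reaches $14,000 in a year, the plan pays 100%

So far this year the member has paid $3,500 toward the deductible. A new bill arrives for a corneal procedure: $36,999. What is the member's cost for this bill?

$10,500

Deductible still to meet: $3,825 − $3,500 = $325.
The remaining $36,674 (= $36,999 − $325) moves to coinsurance.
Coinsurance: $36,674 × 30% = $11,002.20.
Member responsibility before any cap: $325 + $11,002.20 = $11,327.20.
Year-to-date out-of-pocket would reach $3,500 + $11,327.20 = $14,827.20, above the $14,000 maximum, so the member pays only $14,000 − $3,500 = $10,500.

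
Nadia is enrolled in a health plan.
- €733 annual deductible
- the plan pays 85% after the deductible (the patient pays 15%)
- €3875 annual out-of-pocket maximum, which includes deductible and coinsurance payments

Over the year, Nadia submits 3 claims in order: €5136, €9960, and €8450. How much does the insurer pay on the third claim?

Claim 1 (€5136): €733 finishes the deductible; €4403 goes to coinsurance; patient's 15% is €660.45. Patient pays €1393.45; OOP now €1393.45. Plan pays €5136 − €1393.45 = €3742.55.
Claim 2 (€9960): deductible met; 15% of €9960 = €1494. Patient owes €1494 (running OOP €2887.45). Plan pays €9960 − €1494 = €8466.
Claim 3 (€8450): 15% coinsurance on €8450 = €1267.50. OOP would hit €4154.95 > €3875, so the cap limits the patient to €3875 − €2887.45 = €987.55. Insurer: €8450 − €987.55 = €7462.45.

€7462.45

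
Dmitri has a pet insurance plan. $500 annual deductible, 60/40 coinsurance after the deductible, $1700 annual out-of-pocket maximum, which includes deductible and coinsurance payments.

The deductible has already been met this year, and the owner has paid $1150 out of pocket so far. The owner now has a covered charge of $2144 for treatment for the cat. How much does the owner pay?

With the deductible met, the entire $2144 is subject to coinsurance.
Coinsurance: $2144 × 40% = $857.60.
That would bring total out-of-pocket to $2007.60, past the $1700 cap. The owner is capped at $1700 − $1150 = $550 on this claim.

$550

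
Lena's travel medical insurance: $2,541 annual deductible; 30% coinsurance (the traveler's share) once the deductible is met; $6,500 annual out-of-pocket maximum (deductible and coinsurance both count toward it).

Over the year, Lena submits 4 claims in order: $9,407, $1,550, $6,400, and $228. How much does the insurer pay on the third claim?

$4,965.80

Bill 1, $9,407: $2,541 finishes the deductible; $6,866 goes to coinsurance; 30% of $6,866 = $2,059.80. Cost to traveler: $4,600.80. OOP to date $4,600.80. Plan pays $9,407 − $4,600.80 = $4,806.20.
Bill 2, $1,550: deductible met; 30% of $1,550 = $465. Cost to traveler: $465. OOP to date $5,065.80. Plan pays $1,550 − $465 = $1,085.
Bill 3, $6,400: deductible met; 30% of $6,400 = $1,920. That would push OOP to $6,985.80, over the $6,500 cap, so traveler pays $6,500 − $5,065.80 = $1,434.20. Plan pays $6,400 − $1,434.20 = $4,965.80.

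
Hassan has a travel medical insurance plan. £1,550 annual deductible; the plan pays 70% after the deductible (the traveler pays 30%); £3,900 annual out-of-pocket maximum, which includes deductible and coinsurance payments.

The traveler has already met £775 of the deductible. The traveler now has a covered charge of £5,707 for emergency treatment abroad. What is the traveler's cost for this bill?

Deductible still to meet: £1,550 − £775 = £775.
That leaves £5,707 − £775 = £4,932 for coinsurance.
Traveler's 30% share of £4,932 is £1,479.60.
So the traveler owes £775 + £1,479.60 = £2,254.60 before any cap.
Cumulative spending £775 + £2,254.60 = £3,029.60 stays under the £3,900 maximum.

£2,254.60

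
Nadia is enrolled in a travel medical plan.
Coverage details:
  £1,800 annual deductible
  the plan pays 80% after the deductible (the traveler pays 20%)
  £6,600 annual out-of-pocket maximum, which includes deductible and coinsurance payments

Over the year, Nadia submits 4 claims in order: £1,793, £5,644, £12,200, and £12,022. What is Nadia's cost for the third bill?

£2,440

#1 (£1,793): all of it applies to the deductible. Traveler pays £1,793; OOP now £1,793.
#2 (£5,644): £7 to deductible, leaving £5,637; traveler's 20% is £1,127.40. Cost to traveler: £1,134.40. OOP to date £2,927.40.
#3 (£12,200): 20% coinsurance on £12,200 = £2,440. Traveler owes £2,440 (running OOP £5,367.40).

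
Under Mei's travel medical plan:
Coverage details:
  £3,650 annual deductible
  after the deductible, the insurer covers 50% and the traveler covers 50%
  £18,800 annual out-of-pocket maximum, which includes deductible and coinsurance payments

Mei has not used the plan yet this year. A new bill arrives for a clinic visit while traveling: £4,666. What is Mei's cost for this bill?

The full £3,650 deductible is still open; £3,650 of this bill applies to it.
After the £3,650 deductible portion, £4,666 − £3,650 = £1,016 is subject to coinsurance.
Coinsurance: £1,016 × 50% = £508.
So the traveler owes £3,650 + £508 = £4,158 before any cap.
Year-to-date out-of-pocket becomes £0 + £4,158 = £4,158, still under the £18,800 maximum, so no cap applies.

£4,158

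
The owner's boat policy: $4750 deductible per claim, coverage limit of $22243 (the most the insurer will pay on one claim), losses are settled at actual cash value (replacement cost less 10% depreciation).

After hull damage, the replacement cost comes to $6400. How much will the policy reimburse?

At 10% depreciation, ACV = $6400 − $640 = $5760.
Less the $4750 deductible: $5760 − $4750 = $1010.
$1010 ≤ $22243, so the limit doesn't bind; insurer pays $1010.

$1010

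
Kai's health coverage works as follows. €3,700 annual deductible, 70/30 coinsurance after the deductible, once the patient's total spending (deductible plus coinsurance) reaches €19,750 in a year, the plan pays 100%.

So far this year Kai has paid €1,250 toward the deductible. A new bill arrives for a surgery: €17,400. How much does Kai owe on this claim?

Deductible still to meet: €3,700 − €1,250 = €2,450.
The remaining €14,950 (= €17,400 − €2,450) moves to coinsurance.
30% of €14,950 = €4,485 falls to the patient.
That puts the patient's cost at €2,450 + €4,485 = €6,935 before any cap.
Total out-of-pocket so far would be €1,250 + €6,935 = €8,185, below the €19,750 cap — no reduction.

€6,935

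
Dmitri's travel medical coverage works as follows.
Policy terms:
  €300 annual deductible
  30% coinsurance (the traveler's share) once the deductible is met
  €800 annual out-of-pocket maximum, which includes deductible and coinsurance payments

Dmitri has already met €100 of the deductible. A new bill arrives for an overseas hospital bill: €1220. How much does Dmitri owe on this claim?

€100 of the €300 deductible is already met, leaving €200.
The remaining €1020 (= €1220 − €200) moves to coinsurance.
Coinsurance: €1020 × 30% = €306.
Traveler responsibility before any cap: €200 + €306 = €506.
Total out-of-pocket so far would be €100 + €506 = €606, below the €800 cap — no reduction.

€506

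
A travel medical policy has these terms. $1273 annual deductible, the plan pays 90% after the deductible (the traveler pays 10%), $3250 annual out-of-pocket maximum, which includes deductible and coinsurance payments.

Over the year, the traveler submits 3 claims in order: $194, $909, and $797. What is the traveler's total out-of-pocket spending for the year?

#1 ($194): entire amount goes to the deductible. Traveler pays $194; OOP now $194.
#2 ($909): entire amount goes to the deductible. Traveler pays $909; OOP now $1103.
#3 ($797): deductible takes $170, $627 remains; traveler's 10% is $62.70. Traveler pays $232.70; OOP now $1335.70.
Summing the traveler's payments: $194 + $909 + $232.70 = $1335.70.

$1335.70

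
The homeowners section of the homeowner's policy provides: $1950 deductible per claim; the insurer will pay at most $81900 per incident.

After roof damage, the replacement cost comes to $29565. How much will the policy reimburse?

Subtract the deductible: $29565 − $1950 = $27615.
$27615 ≤ $81900, so the limit doesn't bind; insurer pays $27615.

$27615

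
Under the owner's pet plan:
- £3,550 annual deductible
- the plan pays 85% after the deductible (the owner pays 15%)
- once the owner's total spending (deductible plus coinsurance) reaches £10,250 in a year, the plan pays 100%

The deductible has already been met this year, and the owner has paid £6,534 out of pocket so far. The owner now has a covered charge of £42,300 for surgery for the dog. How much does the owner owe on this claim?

The deductible is already satisfied, so the full bill goes to coinsurance.
Owner's 15% share of £42,300 is £6,345.
Year-to-date out-of-pocket would reach £6,534 + £6,345 = £12,879, above the £10,250 maximum, so the owner pays only £10,250 − £6,534 = £3,716.

£3,716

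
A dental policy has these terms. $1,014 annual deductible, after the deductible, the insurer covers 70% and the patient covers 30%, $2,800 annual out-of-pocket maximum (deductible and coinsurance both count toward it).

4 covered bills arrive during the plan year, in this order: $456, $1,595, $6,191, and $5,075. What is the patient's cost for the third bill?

$1,474.90

#1 ($456): entire amount goes to the deductible. Cost to patient: $456. OOP to date $456.
#2 ($1,595): $558 to deductible, leaving $1,037; coinsurance $1,037 × 30% = $311.10. Cost to patient: $869.10. OOP to date $1,325.10.
#3 ($6,191): deductible already satisfied, so patient's share is 30% × $6,191 = $1,857.30. OOP would hit $3,182.40 > $2,800, so the cap limits the patient to $2,800 − $1,325.10 = $1,474.90.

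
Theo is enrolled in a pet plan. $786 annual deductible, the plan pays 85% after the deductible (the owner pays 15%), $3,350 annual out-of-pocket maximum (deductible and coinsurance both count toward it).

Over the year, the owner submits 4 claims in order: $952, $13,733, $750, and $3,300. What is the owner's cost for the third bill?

Bill 1, $952: $786 finishes the deductible; $166 goes to coinsurance; coinsurance $166 × 15% = $24.90. Owner owes $810.90 (running OOP $810.90).
Bill 2, $13,733: 15% coinsurance on $13,733 = $2,059.95. Owner owes $2,059.95 (running OOP $2,870.85).
Bill 3, $750: deductible met; 15% of $750 = $112.50. Owner pays $112.50; OOP now $2,983.35.

$112.50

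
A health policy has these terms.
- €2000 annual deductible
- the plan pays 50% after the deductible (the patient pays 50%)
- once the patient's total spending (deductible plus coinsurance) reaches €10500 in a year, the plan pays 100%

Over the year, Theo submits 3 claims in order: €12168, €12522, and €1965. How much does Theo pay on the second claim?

#1 (€12168): €2000 finishes the deductible; €10168 goes to coinsurance; patient's 50% is €5084. Patient owes €7084 (running OOP €7084).
#2 (€12522): 50% coinsurance on €12522 = €6261. Adding that to €7084 gives €13345, past the €10500 cap; patient pays only €10500 − €7084 = €3416.

€3416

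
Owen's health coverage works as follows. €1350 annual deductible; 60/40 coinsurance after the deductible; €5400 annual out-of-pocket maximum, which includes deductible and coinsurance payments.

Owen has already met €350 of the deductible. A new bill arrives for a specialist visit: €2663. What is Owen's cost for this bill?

€1665.20

Deductible still to meet: €1350 − €350 = €1000.
That leaves €2663 − €1000 = €1663 for coinsurance.
Coinsurance: €1663 × 40% = €665.20.
Patient responsibility before any cap: €1000 + €665.20 = €1665.20.
Cumulative spending €350 + €1665.20 = €2015.20 stays under the €5400 maximum.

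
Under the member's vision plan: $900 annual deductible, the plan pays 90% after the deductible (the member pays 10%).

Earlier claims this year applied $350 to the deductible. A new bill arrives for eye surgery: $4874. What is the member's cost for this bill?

Deductible still to meet: $900 − $350 = $550.
After the $550 deductible portion, $4874 − $550 = $4324 is subject to coinsurance.
Member's 10% share of $4324 is $432.40.
So the member owes $550 + $432.40 = $982.40.

$982.40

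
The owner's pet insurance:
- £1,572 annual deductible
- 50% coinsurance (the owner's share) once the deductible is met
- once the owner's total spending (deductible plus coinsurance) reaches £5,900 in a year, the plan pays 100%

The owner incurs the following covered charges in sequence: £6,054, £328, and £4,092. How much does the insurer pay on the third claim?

Bill 1, £6,054: £1,572 to deductible, leaving £4,482; coinsurance £4,482 × 50% = £2,241. Owner pays £3,813; OOP now £3,813. Insurer: £6,054 − £3,813 = £2,241.
Bill 2, £328: deductible already satisfied, so owner's share is 50% × £328 = £164. Owner pays £164; OOP now £3,977. Insurer: £328 − £164 = £164.
Bill 3, £4,092: 50% coinsurance on £4,092 = £2,046. Adding that to £3,977 gives £6,023, past the £5,900 cap; owner pays only £5,900 − £3,977 = £1,923. Insurer: £4,092 − £1,923 = £2,169.

£2,169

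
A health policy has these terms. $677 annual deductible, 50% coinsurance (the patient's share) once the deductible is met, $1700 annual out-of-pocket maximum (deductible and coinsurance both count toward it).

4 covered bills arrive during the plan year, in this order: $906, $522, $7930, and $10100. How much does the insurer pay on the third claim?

$7282.50

Bill 1, $906: $677 to deductible, leaving $229; patient's 50% is $114.50. Patient owes $791.50 (running OOP $791.50). Plan pays $906 − $791.50 = $114.50.
Bill 2, $522: deductible met; 50% of $522 = $261. Patient owes $261 (running OOP $1052.50). Insurer: $522 − $261 = $261.
Bill 3, $7930: deductible already satisfied, so patient's share is 50% × $7930 = $3965. OOP would hit $5017.50 > $1700, so the cap limits the patient to $1700 − $1052.50 = $647.50. Insurer: $7930 − $647.50 = $7282.50.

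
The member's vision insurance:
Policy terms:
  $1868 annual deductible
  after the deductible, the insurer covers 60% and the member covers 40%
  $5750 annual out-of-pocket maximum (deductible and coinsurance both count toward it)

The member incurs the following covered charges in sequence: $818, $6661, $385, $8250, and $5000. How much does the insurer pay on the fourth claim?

$6766.40

#1 ($818): fully absorbed by the deductible. Member pays $818; OOP now $818. Insurer: $818 − $818 = $0.
#2 ($6661): deductible takes $1050, $5611 remains; 40% of $5611 = $2244.40. Member pays $3294.40; OOP now $4112.40. Plan pays $6661 − $3294.40 = $3366.60.
#3 ($385): deductible already satisfied, so member's share is 40% × $385 = $154. Member pays $154; OOP now $4266.40. Plan pays $385 − $154 = $231.
#4 ($8250): 40% coinsurance on $8250 = $3300. That would push OOP to $7566.40, over the $5750 cap, so member pays $5750 − $4266.40 = $1483.60. Plan pays $8250 − $1483.60 = $6766.40.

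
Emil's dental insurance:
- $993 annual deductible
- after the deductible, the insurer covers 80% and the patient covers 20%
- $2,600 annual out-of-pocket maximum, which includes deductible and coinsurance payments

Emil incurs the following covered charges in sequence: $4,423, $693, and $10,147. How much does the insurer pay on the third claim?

$9,364.60

Claim 1 — $4,423: $993 finishes the deductible; $3,430 goes to coinsurance; patient's 20% is $686. Cost to patient: $1,679. OOP to date $1,679. Insurer: $4,423 − $1,679 = $2,744.
Claim 2 — $693: 20% coinsurance on $693 = $138.60. Patient owes $138.60 (running OOP $1,817.60). Insurer: $693 − $138.60 = $554.40.
Claim 3 — $10,147: deductible met; 20% of $10,147 = $2,029.40. Adding that to $1,817.60 gives $3,847, past the $2,600 cap; patient pays only $2,600 − $1,817.60 = $782.40. Plan pays $10,147 − $782.40 = $9,364.60.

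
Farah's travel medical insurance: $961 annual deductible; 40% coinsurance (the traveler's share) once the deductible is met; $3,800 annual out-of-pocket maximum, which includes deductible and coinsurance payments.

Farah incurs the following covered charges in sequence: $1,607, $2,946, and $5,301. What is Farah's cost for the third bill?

$1,402.20

Claim 1 — $1,607: $961 finishes the deductible; $646 goes to coinsurance; 40% of $646 = $258.40. Traveler owes $1,219.40 (running OOP $1,219.40).
Claim 2 — $2,946: 40% coinsurance on $2,946 = $1,178.40. Traveler owes $1,178.40 (running OOP $2,397.80).
Claim 3 — $5,301: deductible met; 40% of $5,301 = $2,120.40. OOP would hit $4,518.20 > $3,800, so the cap limits the traveler to $3,800 − $2,397.80 = $1,402.20.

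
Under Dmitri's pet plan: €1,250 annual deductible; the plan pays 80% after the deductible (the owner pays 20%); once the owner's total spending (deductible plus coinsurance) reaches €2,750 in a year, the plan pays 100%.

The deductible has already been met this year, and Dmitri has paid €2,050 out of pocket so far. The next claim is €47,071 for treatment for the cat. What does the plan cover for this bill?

With the deductible met, the entire €47,071 is subject to coinsurance.
Coinsurance: €47,071 × 20% = €9,414.20.
That would bring total out-of-pocket to €11,464.20, past the €2,750 cap. The owner is capped at €2,750 − €2,050 = €700 on this claim.
The insurer covers the remainder: €47,071 − €700 = €46,371.

€46,371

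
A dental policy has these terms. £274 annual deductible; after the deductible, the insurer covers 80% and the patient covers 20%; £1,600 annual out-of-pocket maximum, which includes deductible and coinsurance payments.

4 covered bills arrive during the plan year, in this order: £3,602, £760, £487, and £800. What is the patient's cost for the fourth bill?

Bill 1, £3,602: £274 finishes the deductible; £3,328 goes to coinsurance; coinsurance £3,328 × 20% = £665.60. Patient owes £939.60 (running OOP £939.60).
Bill 2, £760: deductible already satisfied, so patient's share is 20% × £760 = £152. Cost to patient: £152. OOP to date £1,091.60.
Bill 3, £487: deductible met; 20% of £487 = £97.40. Patient owes £97.40 (running OOP £1,189).
Bill 4, £800: deductible already satisfied, so patient's share is 20% × £800 = £160. Cost to patient: £160. OOP to date £1,349.

£160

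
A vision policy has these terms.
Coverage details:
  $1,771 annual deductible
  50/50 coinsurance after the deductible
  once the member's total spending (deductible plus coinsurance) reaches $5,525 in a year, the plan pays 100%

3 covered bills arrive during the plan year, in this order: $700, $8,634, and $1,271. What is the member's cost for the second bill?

Claim 1 ($700): all of it applies to the deductible. Cost to member: $700. OOP to date $700.
Claim 2 ($8,634): deductible takes $1,071, $7,563 remains; coinsurance $7,563 × 50% = $3,781.50. Claim cost before the cap: $1,071 + $3,781.50 = $4,852.50. That would push OOP to $5,552.50, over the $5,525 cap, so member pays $5,525 − $700 = $4,825.

$4,825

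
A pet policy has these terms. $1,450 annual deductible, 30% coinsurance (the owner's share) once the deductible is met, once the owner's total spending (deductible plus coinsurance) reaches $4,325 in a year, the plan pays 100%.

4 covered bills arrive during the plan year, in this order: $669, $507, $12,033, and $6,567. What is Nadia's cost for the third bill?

Claim 1 — $669: fully absorbed by the deductible. Owner owes $669 (running OOP $669).
Claim 2 — $507: entire amount goes to the deductible. Owner owes $507 (running OOP $1,176).
Claim 3 — $12,033: deductible takes $274, $11,759 remains; 30% of $11,759 = $3,527.70. Deductible plus coinsurance: $274 + $3,527.70 = $3,801.70. Adding that to $1,176 gives $4,977.70, past the $4,325 cap; owner pays only $4,325 − $1,176 = $3,149.

$3,149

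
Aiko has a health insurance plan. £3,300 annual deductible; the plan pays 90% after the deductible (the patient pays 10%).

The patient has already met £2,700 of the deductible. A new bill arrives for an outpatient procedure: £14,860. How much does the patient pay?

£2,700 of the £3,300 deductible is already met, leaving £600.
The remaining £14,260 (= £14,860 − £600) moves to coinsurance.
10% of £14,260 = £1,426 falls to the patient.
That puts the patient's cost at £600 + £1,426 = £2,026.

£2,026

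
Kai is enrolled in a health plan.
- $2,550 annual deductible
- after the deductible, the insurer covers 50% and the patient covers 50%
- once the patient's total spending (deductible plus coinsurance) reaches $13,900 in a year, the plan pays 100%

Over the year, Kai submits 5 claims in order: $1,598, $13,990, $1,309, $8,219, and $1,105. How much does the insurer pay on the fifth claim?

$1,038

#1 ($1,598): all of it applies to the deductible. Patient owes $1,598 (running OOP $1,598). Insurer: $1,598 − $1,598 = $0.
#2 ($13,990): $952 finishes the deductible; $13,038 goes to coinsurance; coinsurance $13,038 × 50% = $6,519. Patient owes $7,471 (running OOP $9,069). Plan pays $13,990 − $7,471 = $6,519.
#3 ($1,309): deductible already satisfied, so patient's share is 50% × $1,309 = $654.50. Patient pays $654.50; OOP now $9,723.50. Plan pays $1,309 − $654.50 = $654.50.
#4 ($8,219): 50% coinsurance on $8,219 = $4,109.50. Patient owes $4,109.50 (running OOP $13,833). Insurer: $8,219 − $4,109.50 = $4,109.50.
#5 ($1,105): deductible already satisfied, so patient's share is 50% × $1,105 = $552.50. OOP would hit $14,385.50 > $13,900, so the cap limits the patient to $13,900 − $13,833 = $67. Plan pays $1,105 − $67 = $1,038.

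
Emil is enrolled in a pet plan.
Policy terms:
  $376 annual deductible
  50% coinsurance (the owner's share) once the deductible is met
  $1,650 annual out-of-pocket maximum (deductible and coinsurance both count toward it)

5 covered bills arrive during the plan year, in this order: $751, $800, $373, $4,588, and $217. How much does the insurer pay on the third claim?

Bill 1, $751: $376 to deductible, leaving $375; owner's 50% is $187.50. Owner pays $563.50; OOP now $563.50. Insurer: $751 − $563.50 = $187.50.
Bill 2, $800: deductible already satisfied, so owner's share is 50% × $800 = $400. Owner owes $400 (running OOP $963.50). Insurer: $800 − $400 = $400.
Bill 3, $373: deductible already satisfied, so owner's share is 50% × $373 = $186.50. Cost to owner: $186.50. OOP to date $1,150. Plan pays $373 − $186.50 = $186.50.

$186.50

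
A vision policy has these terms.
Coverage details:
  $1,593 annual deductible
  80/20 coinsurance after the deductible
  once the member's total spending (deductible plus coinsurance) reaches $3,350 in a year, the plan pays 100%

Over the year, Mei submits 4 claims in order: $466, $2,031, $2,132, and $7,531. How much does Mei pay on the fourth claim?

$1,149.80

#1 ($466): entire amount goes to the deductible. Member owes $466 (running OOP $466).
#2 ($2,031): $1,127 to deductible, leaving $904; 20% of $904 = $180.80. Cost to member: $1,307.80. OOP to date $1,773.80.
#3 ($2,132): 20% coinsurance on $2,132 = $426.40. Cost to member: $426.40. OOP to date $2,200.20.
#4 ($7,531): deductible met; 20% of $7,531 = $1,506.20. That would push OOP to $3,706.40, over the $3,350 cap, so member pays $3,350 − $2,200.20 = $1,149.80.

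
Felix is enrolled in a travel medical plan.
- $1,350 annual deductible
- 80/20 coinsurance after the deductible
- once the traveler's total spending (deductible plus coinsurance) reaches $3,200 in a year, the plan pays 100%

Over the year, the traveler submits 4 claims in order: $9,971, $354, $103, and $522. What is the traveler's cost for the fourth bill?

$34.40

Bill 1, $9,971: $1,350 finishes the deductible; $8,621 goes to coinsurance; 20% of $8,621 = $1,724.20. Traveler pays $3,074.20; OOP now $3,074.20.
Bill 2, $354: deductible met; 20% of $354 = $70.80. Cost to traveler: $70.80. OOP to date $3,145.
Bill 3, $103: deductible already satisfied, so traveler's share is 20% × $103 = $20.60. Traveler owes $20.60 (running OOP $3,165.60).
Bill 4, $522: 20% coinsurance on $522 = $104.40. That would push OOP to $3,270, over the $3,200 cap, so traveler pays $3,200 − $3,165.60 = $34.40.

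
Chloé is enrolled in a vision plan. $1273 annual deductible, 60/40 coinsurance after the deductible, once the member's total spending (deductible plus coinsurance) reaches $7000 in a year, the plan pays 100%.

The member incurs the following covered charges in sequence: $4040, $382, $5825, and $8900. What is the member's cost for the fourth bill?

$2137.40

Claim 1 ($4040): $1273 finishes the deductible; $2767 goes to coinsurance; 40% of $2767 = $1106.80. Member owes $2379.80 (running OOP $2379.80).
Claim 2 ($382): deductible met; 40% of $382 = $152.80. Cost to member: $152.80. OOP to date $2532.60.
Claim 3 ($5825): 40% coinsurance on $5825 = $2330. Member owes $2330 (running OOP $4862.60).
Claim 4 ($8900): deductible met; 40% of $8900 = $3560. Adding that to $4862.60 gives $8422.60, past the $7000 cap; member pays only $7000 − $4862.60 = $2137.40.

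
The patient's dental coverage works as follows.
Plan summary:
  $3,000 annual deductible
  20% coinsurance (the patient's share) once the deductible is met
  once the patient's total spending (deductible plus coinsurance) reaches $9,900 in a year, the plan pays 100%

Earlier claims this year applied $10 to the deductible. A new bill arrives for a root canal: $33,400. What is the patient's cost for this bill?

$9,072

Deductible still to meet: $3,000 − $10 = $2,990.
That leaves $33,400 − $2,990 = $30,410 for coinsurance.
Coinsurance: $30,410 × 20% = $6,082.
Patient responsibility before any cap: $2,990 + $6,082 = $9,072.
Cumulative spending $10 + $9,072 = $9,082 stays under the $9,900 maximum.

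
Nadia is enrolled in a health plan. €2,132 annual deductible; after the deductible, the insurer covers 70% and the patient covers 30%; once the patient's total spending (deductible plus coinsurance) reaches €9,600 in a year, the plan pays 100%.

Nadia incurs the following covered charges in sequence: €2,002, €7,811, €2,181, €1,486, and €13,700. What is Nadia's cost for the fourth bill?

Claim 1 (€2,002): fully absorbed by the deductible. Patient owes €2,002 (running OOP €2,002).
Claim 2 (€7,811): €130 to deductible, leaving €7,681; patient's 30% is €2,304.30. Patient owes €2,434.30 (running OOP €4,436.30).
Claim 3 (€2,181): 30% coinsurance on €2,181 = €654.30. Patient owes €654.30 (running OOP €5,090.60).
Claim 4 (€1,486): deductible met; 30% of €1,486 = €445.80. Patient owes €445.80 (running OOP €5,536.40).

€445.80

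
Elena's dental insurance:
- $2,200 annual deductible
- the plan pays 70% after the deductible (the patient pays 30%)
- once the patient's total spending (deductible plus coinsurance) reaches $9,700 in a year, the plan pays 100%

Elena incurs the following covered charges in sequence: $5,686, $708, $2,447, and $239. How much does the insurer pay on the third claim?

Bill 1, $5,686: $2,200 finishes the deductible; $3,486 goes to coinsurance; patient's 30% is $1,045.80. Patient owes $3,245.80 (running OOP $3,245.80). Plan pays $5,686 − $3,245.80 = $2,440.20.
Bill 2, $708: deductible met; 30% of $708 = $212.40. Patient pays $212.40; OOP now $3,458.20. Plan pays $708 − $212.40 = $495.60.
Bill 3, $2,447: deductible already satisfied, so patient's share is 30% × $2,447 = $734.10. Patient owes $734.10 (running OOP $4,192.30). Plan pays $2,447 − $734.10 = $1,712.90.

$1,712.90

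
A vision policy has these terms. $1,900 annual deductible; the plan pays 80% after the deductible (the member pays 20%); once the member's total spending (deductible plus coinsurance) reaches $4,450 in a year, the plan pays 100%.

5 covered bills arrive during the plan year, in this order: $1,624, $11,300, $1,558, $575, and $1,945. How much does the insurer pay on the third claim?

$1,246.40

#1 ($1,624): fully absorbed by the deductible. Member owes $1,624 (running OOP $1,624). Plan pays $1,624 − $1,624 = $0.
#2 ($11,300): deductible takes $276, $11,024 remains; 20% of $11,024 = $2,204.80. Member owes $2,480.80 (running OOP $4,104.80). Plan pays $11,300 − $2,480.80 = $8,819.20.
#3 ($1,558): deductible met; 20% of $1,558 = $311.60. Cost to member: $311.60. OOP to date $4,416.40. Plan pays $1,558 − $311.60 = $1,246.40.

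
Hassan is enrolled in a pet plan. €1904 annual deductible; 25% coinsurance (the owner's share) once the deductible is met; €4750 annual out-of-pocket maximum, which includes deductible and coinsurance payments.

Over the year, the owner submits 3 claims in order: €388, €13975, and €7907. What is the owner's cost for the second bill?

€4362

#1 (€388): entire amount goes to the deductible. Cost to owner: €388. OOP to date €388.
#2 (€13975): €1516 finishes the deductible; €12459 goes to coinsurance; 25% of €12459 = €3114.75. Claim cost before the cap: €1516 + €3114.75 = €4630.75. OOP would hit €5018.75 > €4750, so the cap limits the owner to €4750 − €388 = €4362.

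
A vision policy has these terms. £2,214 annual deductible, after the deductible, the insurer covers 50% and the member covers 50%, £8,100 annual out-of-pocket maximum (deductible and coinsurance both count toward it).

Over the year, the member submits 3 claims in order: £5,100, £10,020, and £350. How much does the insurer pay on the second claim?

#1 (£5,100): £2,214 finishes the deductible; £2,886 goes to coinsurance; member's 50% is £1,443. Member pays £3,657; OOP now £3,657. Plan pays £5,100 − £3,657 = £1,443.
#2 (£10,020): deductible already satisfied, so member's share is 50% × £10,020 = £5,010. OOP would hit £8,667 > £8,100, so the cap limits the member to £8,100 − £3,657 = £4,443. Plan pays £10,020 − £4,443 = £5,577.

£5,577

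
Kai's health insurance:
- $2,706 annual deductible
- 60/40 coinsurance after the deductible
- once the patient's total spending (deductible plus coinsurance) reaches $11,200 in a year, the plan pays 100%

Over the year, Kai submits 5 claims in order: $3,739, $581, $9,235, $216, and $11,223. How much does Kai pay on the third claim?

Claim 1 — $3,739: $2,706 finishes the deductible; $1,033 goes to coinsurance; coinsurance $1,033 × 40% = $413.20. Patient pays $3,119.20; OOP now $3,119.20.
Claim 2 — $581: 40% coinsurance on $581 = $232.40. Cost to patient: $232.40. OOP to date $3,351.60.
Claim 3 — $9,235: 40% coinsurance on $9,235 = $3,694. Patient pays $3,694; OOP now $7,045.60.

$3,694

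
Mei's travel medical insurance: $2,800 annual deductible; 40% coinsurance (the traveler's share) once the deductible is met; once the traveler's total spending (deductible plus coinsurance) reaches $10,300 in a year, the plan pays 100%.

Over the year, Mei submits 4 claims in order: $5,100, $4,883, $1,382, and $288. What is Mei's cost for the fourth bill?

$115.20

Claim 1 — $5,100: $2,800 finishes the deductible; $2,300 goes to coinsurance; traveler's 40% is $920. Traveler pays $3,720; OOP now $3,720.
Claim 2 — $4,883: deductible met; 40% of $4,883 = $1,953.20. Cost to traveler: $1,953.20. OOP to date $5,673.20.
Claim 3 — $1,382: deductible met; 40% of $1,382 = $552.80. Traveler owes $552.80 (running OOP $6,226).
Claim 4 — $288: deductible met; 40% of $288 = $115.20. Traveler pays $115.20; OOP now $6,341.20.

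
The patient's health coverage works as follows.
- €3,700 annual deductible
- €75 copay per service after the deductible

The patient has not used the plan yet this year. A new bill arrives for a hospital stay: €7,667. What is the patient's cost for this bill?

Deductible not yet touched, so the first €3,700 of the bill goes to the deductible.
After the €3,700 deductible portion, €7,667 − €3,700 = €3,967 is subject to the copay.
Copay on this service: €75.
That puts the patient's cost at €3,700 + €75 = €3,775.

€3,775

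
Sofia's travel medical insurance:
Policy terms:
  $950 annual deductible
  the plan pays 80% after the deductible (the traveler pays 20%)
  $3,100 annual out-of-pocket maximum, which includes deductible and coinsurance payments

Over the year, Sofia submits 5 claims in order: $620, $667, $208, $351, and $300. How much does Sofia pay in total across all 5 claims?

Claim 1 ($620): all of it applies to the deductible. Traveler owes $620 (running OOP $620).
Claim 2 ($667): $330 finishes the deductible; $337 goes to coinsurance; traveler's 20% is $67.40. Traveler owes $397.40 (running OOP $1,017.40).
Claim 3 ($208): deductible met; 20% of $208 = $41.60. Cost to traveler: $41.60. OOP to date $1,059.
Claim 4 ($351): deductible met; 20% of $351 = $70.20. Cost to traveler: $70.20. OOP to date $1,129.20.
Claim 5 ($300): 20% coinsurance on $300 = $60. Traveler owes $60 (running OOP $1,189.20).
Summing the traveler's payments: $620 + $397.40 + $41.60 + $70.20 + $60 = $1,189.20.

$1,189.20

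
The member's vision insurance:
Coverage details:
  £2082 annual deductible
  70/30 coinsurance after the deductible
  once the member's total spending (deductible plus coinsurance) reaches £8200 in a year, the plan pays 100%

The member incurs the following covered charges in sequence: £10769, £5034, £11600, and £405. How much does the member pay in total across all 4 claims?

£8200

Claim 1 (£10769): £2082 finishes the deductible; £8687 goes to coinsurance; member's 30% is £2606.10. Member pays £4688.10; OOP now £4688.10.
Claim 2 (£5034): deductible already satisfied, so member's share is 30% × £5034 = £1510.20. Cost to member: £1510.20. OOP to date £6198.30.
Claim 3 (£11600): 30% coinsurance on £11600 = £3480. That would push OOP to £9678.30, over the £8200 cap, so member pays £8200 − £6198.30 = £2001.70.
Claim 4 (£405): deductible already satisfied, so member's share is 30% × £405 = £121.50. That would push OOP to £8321.50, over the £8200 cap, so member pays £8200 − £8200 = £0.
Summing the member's payments: £4688.10 + £1510.20 + £2001.70 + £0 = £8200.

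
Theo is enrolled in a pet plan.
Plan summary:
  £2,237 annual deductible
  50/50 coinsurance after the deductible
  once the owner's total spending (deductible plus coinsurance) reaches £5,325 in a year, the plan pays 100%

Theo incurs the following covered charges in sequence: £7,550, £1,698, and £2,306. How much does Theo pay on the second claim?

£431.50

Claim 1 (£7,550): deductible takes £2,237, £5,313 remains; owner's 50% is £2,656.50. Owner pays £4,893.50; OOP now £4,893.50.
Claim 2 (£1,698): 50% coinsurance on £1,698 = £849. That would push OOP to £5,742.50, over the £5,325 cap, so owner pays £5,325 − £4,893.50 = £431.50.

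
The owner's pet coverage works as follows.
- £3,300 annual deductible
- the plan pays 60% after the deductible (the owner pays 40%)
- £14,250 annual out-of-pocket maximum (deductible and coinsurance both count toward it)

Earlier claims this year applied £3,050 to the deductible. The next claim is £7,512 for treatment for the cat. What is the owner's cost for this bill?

£3,154.80

Remaining deductible: £3,300 − £3,050 = £250.
The remaining £7,262 (= £7,512 − £250) moves to coinsurance.
Owner's 40% share of £7,262 is £2,904.80.
That puts the owner's cost at £250 + £2,904.80 = £3,154.80 before any cap.
Year-to-date out-of-pocket becomes £3,050 + £3,154.80 = £6,204.80, still under the £14,250 maximum, so no cap applies.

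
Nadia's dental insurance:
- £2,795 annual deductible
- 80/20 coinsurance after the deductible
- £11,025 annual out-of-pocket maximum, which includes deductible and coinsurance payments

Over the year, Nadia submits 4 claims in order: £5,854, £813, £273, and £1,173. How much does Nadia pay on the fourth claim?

£234.60

Bill 1, £5,854: £2,795 to deductible, leaving £3,059; coinsurance £3,059 × 20% = £611.80. Cost to patient: £3,406.80. OOP to date £3,406.80.
Bill 2, £813: 20% coinsurance on £813 = £162.60. Patient owes £162.60 (running OOP £3,569.40).
Bill 3, £273: deductible met; 20% of £273 = £54.60. Patient owes £54.60 (running OOP £3,624).
Bill 4, £1,173: 20% coinsurance on £1,173 = £234.60. Cost to patient: £234.60. OOP to date £3,858.60.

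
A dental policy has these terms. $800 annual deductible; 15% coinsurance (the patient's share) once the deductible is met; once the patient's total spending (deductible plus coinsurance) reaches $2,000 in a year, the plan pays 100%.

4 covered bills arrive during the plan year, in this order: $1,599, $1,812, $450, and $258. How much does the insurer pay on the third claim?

$382.50

Claim 1 — $1,599: $800 to deductible, leaving $799; patient's 15% is $119.85. Patient pays $919.85; OOP now $919.85. Plan pays $1,599 − $919.85 = $679.15.
Claim 2 — $1,812: deductible met; 15% of $1,812 = $271.80. Cost to patient: $271.80. OOP to date $1,191.65. Plan pays $1,812 − $271.80 = $1,540.20.
Claim 3 — $450: deductible met; 15% of $450 = $67.50. Patient pays $67.50; OOP now $1,259.15. Plan pays $450 − $67.50 = $382.50.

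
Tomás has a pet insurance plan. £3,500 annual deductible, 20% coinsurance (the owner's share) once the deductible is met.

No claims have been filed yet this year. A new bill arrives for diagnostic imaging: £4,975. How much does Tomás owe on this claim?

£3,795

Deductible not yet touched, so the first £3,500 of the bill goes to the deductible.
The remaining £1,475 (= £4,975 − £3,500) moves to coinsurance.
20% of £1,475 = £295 falls to the owner.
That puts the owner's cost at £3,500 + £295 = £3,795.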